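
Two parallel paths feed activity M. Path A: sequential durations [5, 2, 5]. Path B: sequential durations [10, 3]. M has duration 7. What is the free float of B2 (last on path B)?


ES(B2) = sum of predecessors on chain B = 10
EF(B2) = ES + duration = 10 + 3 = 13
Successor of B2 is M. ES(M) = max(sum(A), sum(B)) = max(12, 13) = 13
Free float = ES(successor) - EF(current) = 13 - 13 = 0

0


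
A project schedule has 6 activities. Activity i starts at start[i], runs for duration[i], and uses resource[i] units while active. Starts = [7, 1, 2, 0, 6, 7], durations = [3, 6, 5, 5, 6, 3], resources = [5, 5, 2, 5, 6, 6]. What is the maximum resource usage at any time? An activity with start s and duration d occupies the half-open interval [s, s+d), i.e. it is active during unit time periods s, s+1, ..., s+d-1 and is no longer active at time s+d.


Each activity i is active on [start_i, start_i + duration_i).
Compute total resource usage per time slot:
  t=0: active resources = [5], total = 5
  t=1: active resources = [5, 5], total = 10
  t=2: active resources = [5, 2, 5], total = 12
  t=3: active resources = [5, 2, 5], total = 12
  t=4: active resources = [5, 2, 5], total = 12
  t=5: active resources = [5, 2], total = 7
  t=6: active resources = [5, 2, 6], total = 13
  t=7: active resources = [5, 6, 6], total = 17
  t=8: active resources = [5, 6, 6], total = 17
  t=9: active resources = [5, 6, 6], total = 17
  t=10: active resources = [6], total = 6
  t=11: active resources = [6], total = 6
Peak resource demand = 17

17


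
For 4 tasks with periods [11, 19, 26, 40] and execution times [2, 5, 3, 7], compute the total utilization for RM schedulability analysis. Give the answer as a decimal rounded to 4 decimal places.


Compute individual utilizations (exact fractions):
  Task 1: C/T = 2/11 (approx. 0.1818)
  Task 2: C/T = 5/19 (approx. 0.2632)
  Task 3: C/T = 3/26 (approx. 0.1154)
  Task 4: C/T = 7/40 (approx. 0.175)
Total utilization U = 2/11 + 5/19 + 3/26 + 7/40 = 79919/108680
Rounded to 4 decimal places: U = 0.7354
RM (Liu & Layland) bound for 4 tasks = 0.756828; compare with U = 79919/108680 (approx. 0.735361)
U <= bound, so schedulable by RM sufficient condition.

0.7354


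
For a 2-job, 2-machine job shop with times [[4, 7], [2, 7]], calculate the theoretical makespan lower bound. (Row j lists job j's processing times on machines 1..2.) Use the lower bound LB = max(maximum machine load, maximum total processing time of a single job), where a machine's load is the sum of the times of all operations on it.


Machine loads:
  Machine 1: 4 + 2 = 6
  Machine 2: 7 + 7 = 14
Max machine load = 14
Job totals:
  Job 1: 11
  Job 2: 9
Max job total = 11
Lower bound = max(14, 11) = 14

14


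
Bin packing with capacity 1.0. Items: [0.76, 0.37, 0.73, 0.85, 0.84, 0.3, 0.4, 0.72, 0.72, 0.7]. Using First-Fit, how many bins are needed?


Place items sequentially using First-Fit:
  Item 0.76 -> new Bin 1
  Item 0.37 -> new Bin 2
  Item 0.73 -> new Bin 3
  Item 0.85 -> new Bin 4
  Item 0.84 -> new Bin 5
  Item 0.3 -> Bin 2 (now 0.67)
  Item 0.4 -> new Bin 6
  Item 0.72 -> new Bin 7
  Item 0.72 -> new Bin 8
  Item 0.7 -> new Bin 9
Total bins used = 9

9


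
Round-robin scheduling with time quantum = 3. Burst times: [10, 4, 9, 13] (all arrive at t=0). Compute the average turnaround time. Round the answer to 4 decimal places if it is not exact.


Time quantum = 3
Execution trace:
  J1 runs 3 units, time = 3
  J2 runs 3 units, time = 6
  J3 runs 3 units, time = 9
  J4 runs 3 units, time = 12
  J1 runs 3 units, time = 15
  J2 runs 1 units, time = 16
  J3 runs 3 units, time = 19
  J4 runs 3 units, time = 22
  J1 runs 3 units, time = 25
  J3 runs 3 units, time = 28
  J4 runs 3 units, time = 31
  J1 runs 1 units, time = 32
  J4 runs 3 units, time = 35
  J4 runs 1 units, time = 36
Finish times: [32, 16, 28, 36]
Average turnaround = 112/4 = 28.0

28.0


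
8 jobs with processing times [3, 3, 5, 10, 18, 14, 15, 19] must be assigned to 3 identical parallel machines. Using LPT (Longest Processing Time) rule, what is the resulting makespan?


Sort jobs in decreasing order (LPT): [19, 18, 15, 14, 10, 5, 3, 3]
Assign each job to the least loaded machine:
  Machine 1: jobs [19, 5, 3, 3], load = 30
  Machine 2: jobs [18, 10], load = 28
  Machine 3: jobs [15, 14], load = 29
Makespan = max load = 30

30


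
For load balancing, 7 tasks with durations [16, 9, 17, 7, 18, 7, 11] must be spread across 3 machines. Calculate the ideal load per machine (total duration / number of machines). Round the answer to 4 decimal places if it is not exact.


Total processing time = 16 + 9 + 17 + 7 + 18 + 7 + 11 = 85
Number of machines = 3
Ideal balanced load = 85 / 3 = 28.3333

28.3333


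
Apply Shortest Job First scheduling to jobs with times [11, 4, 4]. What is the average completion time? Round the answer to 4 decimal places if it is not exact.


SJF order (ascending): [4, 4, 11]
Completion times:
  Job 1: burst=4, C=4
  Job 2: burst=4, C=8
  Job 3: burst=11, C=19
Average completion = 31/3 = 10.3333

10.3333


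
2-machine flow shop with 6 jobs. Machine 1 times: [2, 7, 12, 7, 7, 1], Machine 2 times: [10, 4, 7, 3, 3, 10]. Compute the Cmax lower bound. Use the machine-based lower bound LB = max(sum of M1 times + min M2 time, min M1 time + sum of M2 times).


LB1 = sum(M1 times) + min(M2 times) = 36 + 3 = 39
LB2 = min(M1 times) + sum(M2 times) = 1 + 37 = 38
Lower bound = max(LB1, LB2) = max(39, 38) = 39

39


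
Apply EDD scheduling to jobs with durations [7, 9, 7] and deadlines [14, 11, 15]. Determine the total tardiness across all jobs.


Sort by due date (EDD order): [(9, 11), (7, 14), (7, 15)]
Compute completion times and tardiness:
  Job 1: p=9, d=11, C=9, tardiness=max(0,9-11)=0
  Job 2: p=7, d=14, C=16, tardiness=max(0,16-14)=2
  Job 3: p=7, d=15, C=23, tardiness=max(0,23-15)=8
Total tardiness = 10

10


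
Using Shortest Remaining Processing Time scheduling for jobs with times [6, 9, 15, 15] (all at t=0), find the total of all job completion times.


Since all jobs arrive at t=0, SRPT equals SPT ordering.
SPT order: [6, 9, 15, 15]
Completion times:
  Job 1: p=6, C=6
  Job 2: p=9, C=15
  Job 3: p=15, C=30
  Job 4: p=15, C=45
Total completion time = 6 + 15 + 30 + 45 = 96

96


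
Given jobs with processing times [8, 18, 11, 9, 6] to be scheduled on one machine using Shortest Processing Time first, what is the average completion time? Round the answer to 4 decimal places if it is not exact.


Sort jobs by processing time (SPT order): [6, 8, 9, 11, 18]
Compute completion times sequentially:
  Job 1: processing = 6, completes at 6
  Job 2: processing = 8, completes at 14
  Job 3: processing = 9, completes at 23
  Job 4: processing = 11, completes at 34
  Job 5: processing = 18, completes at 52
Sum of completion times = 129
Average completion time = 129/5 = 25.8

25.8


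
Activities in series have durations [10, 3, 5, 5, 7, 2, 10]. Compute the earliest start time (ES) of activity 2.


Activity 2 starts after activities 1 through 1 complete.
Predecessor durations: [10]
ES = 10 = 10

10


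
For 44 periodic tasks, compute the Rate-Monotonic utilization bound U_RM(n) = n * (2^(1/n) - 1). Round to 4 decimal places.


Compute 2^(1/44) = 1.0158780831
Subtract 1: 1.0158780831 - 1 = 0.0158780831
Multiply by n: 44 * 0.0158780831 = 0.6986356564
Round to 4 dp: 0.6986

0.6986


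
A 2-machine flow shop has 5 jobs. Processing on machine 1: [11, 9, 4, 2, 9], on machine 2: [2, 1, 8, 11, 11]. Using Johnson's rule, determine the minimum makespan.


Apply Johnson's rule:
  Group 1 (a <= b): [(4, 2, 11), (3, 4, 8), (5, 9, 11)]
  Group 2 (a > b): [(1, 11, 2), (2, 9, 1)]
Optimal job order: [4, 3, 5, 1, 2]
Schedule:
  Job 4: M1 done at 2, M2 done at 13
  Job 3: M1 done at 6, M2 done at 21
  Job 5: M1 done at 15, M2 done at 32
  Job 1: M1 done at 26, M2 done at 34
  Job 2: M1 done at 35, M2 done at 36
Makespan = 36

36


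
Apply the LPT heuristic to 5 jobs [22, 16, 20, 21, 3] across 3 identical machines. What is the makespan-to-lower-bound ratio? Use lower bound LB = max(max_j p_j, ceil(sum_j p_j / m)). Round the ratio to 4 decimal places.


LPT order: [22, 21, 20, 16, 3]
Machine loads after assignment: [22, 24, 36]
LPT makespan = 36
Lower bound = max(max_job, ceil(total/3)) = max(22, 28) = 28
Ratio = 36 / 28 = 1.2857

1.2857


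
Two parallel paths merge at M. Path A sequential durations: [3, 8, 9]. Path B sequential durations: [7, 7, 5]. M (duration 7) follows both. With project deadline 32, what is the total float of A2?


Forward pass: ES(A2) = sum of predecessors on chain A = 3
EF = ES + duration = 3 + 8 = 11
Backward pass: LF(M) = deadline = 32; LS(M) = 32 - 7 = 25
LF(A2) = LS(M) - sum(successors on chain A) = 25 - 9 = 16
LS = LF - duration = 16 - 8 = 8
Total float = LS - ES = 8 - 3 = 5

5


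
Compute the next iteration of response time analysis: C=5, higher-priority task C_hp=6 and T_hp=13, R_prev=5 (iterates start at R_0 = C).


R_next = C + ceil(R_prev / T_hp) * C_hp
ceil(5 / 13) = ceil(0.3846) = 1
Interference = 1 * 6 = 6
R_next = 5 + 6 = 11

11


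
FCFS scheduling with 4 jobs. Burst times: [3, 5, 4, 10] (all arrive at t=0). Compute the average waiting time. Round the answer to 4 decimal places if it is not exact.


FCFS order (as given): [3, 5, 4, 10]
Waiting times:
  Job 1: wait = 0
  Job 2: wait = 3
  Job 3: wait = 8
  Job 4: wait = 12
Sum of waiting times = 23
Average waiting time = 23/4 = 5.75

5.75


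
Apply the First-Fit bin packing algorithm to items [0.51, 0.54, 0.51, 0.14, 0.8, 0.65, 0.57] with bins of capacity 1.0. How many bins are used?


Place items sequentially using First-Fit:
  Item 0.51 -> new Bin 1
  Item 0.54 -> new Bin 2
  Item 0.51 -> new Bin 3
  Item 0.14 -> Bin 1 (now 0.65)
  Item 0.8 -> new Bin 4
  Item 0.65 -> new Bin 5
  Item 0.57 -> new Bin 6
Total bins used = 6

6


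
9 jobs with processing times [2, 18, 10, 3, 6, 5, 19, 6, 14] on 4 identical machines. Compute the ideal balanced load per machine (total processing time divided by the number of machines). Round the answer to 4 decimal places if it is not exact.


Total processing time = 2 + 18 + 10 + 3 + 6 + 5 + 19 + 6 + 14 = 83
Number of machines = 4
Ideal balanced load = 83 / 4 = 20.75

20.75


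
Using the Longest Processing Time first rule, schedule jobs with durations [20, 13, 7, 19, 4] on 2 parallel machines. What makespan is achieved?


Sort jobs in decreasing order (LPT): [20, 19, 13, 7, 4]
Assign each job to the least loaded machine:
  Machine 1: jobs [20, 7, 4], load = 31
  Machine 2: jobs [19, 13], load = 32
Makespan = max load = 32

32


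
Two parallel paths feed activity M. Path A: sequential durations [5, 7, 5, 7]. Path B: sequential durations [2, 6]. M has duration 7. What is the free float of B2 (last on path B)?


ES(B2) = sum of predecessors on chain B = 2
EF(B2) = ES + duration = 2 + 6 = 8
Successor of B2 is M. ES(M) = max(sum(A), sum(B)) = max(24, 8) = 24
Free float = ES(successor) - EF(current) = 24 - 8 = 16

16


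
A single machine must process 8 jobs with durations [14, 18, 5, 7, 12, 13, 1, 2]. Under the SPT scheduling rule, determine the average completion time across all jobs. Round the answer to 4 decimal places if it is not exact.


Sort jobs by processing time (SPT order): [1, 2, 5, 7, 12, 13, 14, 18]
Compute completion times sequentially:
  Job 1: processing = 1, completes at 1
  Job 2: processing = 2, completes at 3
  Job 3: processing = 5, completes at 8
  Job 4: processing = 7, completes at 15
  Job 5: processing = 12, completes at 27
  Job 6: processing = 13, completes at 40
  Job 7: processing = 14, completes at 54
  Job 8: processing = 18, completes at 72
Sum of completion times = 220
Average completion time = 220/8 = 27.5

27.5


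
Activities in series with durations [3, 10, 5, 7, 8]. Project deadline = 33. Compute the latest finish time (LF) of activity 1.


LF(activity 1) = deadline - sum of successor durations
Successors: activities 2 through 5 with durations [10, 5, 7, 8]
Sum of successor durations = 30
LF = 33 - 30 = 3

3


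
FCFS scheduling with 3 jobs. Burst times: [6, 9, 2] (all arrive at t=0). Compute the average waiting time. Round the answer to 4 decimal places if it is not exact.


FCFS order (as given): [6, 9, 2]
Waiting times:
  Job 1: wait = 0
  Job 2: wait = 6
  Job 3: wait = 15
Sum of waiting times = 21
Average waiting time = 21/3 = 7.0

7.0


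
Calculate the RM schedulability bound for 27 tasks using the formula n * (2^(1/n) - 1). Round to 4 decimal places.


Compute 2^(1/27) = 1.0260044847
Subtract 1: 1.0260044847 - 1 = 0.0260044847
Multiply by n: 27 * 0.0260044847 = 0.7021210869
Round to 4 dp: 0.7021

0.7021


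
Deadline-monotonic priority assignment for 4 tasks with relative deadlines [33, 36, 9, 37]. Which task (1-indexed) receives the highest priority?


Sort tasks by relative deadline (ascending):
  Task 3: deadline = 9
  Task 1: deadline = 33
  Task 2: deadline = 36
  Task 4: deadline = 37
Priority order (highest first): [3, 1, 2, 4]
Highest priority task = 3

3


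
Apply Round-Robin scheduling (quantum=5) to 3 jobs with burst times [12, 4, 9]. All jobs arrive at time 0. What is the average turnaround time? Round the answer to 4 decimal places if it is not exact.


Time quantum = 5
Execution trace:
  J1 runs 5 units, time = 5
  J2 runs 4 units, time = 9
  J3 runs 5 units, time = 14
  J1 runs 5 units, time = 19
  J3 runs 4 units, time = 23
  J1 runs 2 units, time = 25
Finish times: [25, 9, 23]
Average turnaround = 57/3 = 19.0

19.0


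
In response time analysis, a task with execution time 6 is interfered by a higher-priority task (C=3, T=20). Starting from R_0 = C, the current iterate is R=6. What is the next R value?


R_next = C + ceil(R_prev / T_hp) * C_hp
ceil(6 / 20) = ceil(0.3) = 1
Interference = 1 * 3 = 3
R_next = 6 + 3 = 9

9


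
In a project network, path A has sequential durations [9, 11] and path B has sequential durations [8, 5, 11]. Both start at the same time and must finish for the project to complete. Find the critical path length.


Path A total = 9 + 11 = 20
Path B total = 8 + 5 + 11 = 24
Critical path = longest path = max(20, 24) = 24

24


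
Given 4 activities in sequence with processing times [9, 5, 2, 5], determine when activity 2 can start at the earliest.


Activity 2 starts after activities 1 through 1 complete.
Predecessor durations: [9]
ES = 9 = 9

9


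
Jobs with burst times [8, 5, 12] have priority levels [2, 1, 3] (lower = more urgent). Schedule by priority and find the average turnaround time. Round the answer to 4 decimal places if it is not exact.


Sort by priority (ascending = highest first):
Order: [(1, 5), (2, 8), (3, 12)]
Completion times:
  Priority 1, burst=5, C=5
  Priority 2, burst=8, C=13
  Priority 3, burst=12, C=25
Average turnaround = 43/3 = 14.3333

14.3333


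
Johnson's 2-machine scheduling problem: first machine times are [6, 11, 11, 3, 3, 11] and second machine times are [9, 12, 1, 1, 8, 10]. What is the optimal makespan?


Apply Johnson's rule:
  Group 1 (a <= b): [(5, 3, 8), (1, 6, 9), (2, 11, 12)]
  Group 2 (a > b): [(6, 11, 10), (3, 11, 1), (4, 3, 1)]
Optimal job order: [5, 1, 2, 6, 3, 4]
Schedule:
  Job 5: M1 done at 3, M2 done at 11
  Job 1: M1 done at 9, M2 done at 20
  Job 2: M1 done at 20, M2 done at 32
  Job 6: M1 done at 31, M2 done at 42
  Job 3: M1 done at 42, M2 done at 43
  Job 4: M1 done at 45, M2 done at 46
Makespan = 46

46


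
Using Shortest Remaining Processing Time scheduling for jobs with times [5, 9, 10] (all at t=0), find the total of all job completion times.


Since all jobs arrive at t=0, SRPT equals SPT ordering.
SPT order: [5, 9, 10]
Completion times:
  Job 1: p=5, C=5
  Job 2: p=9, C=14
  Job 3: p=10, C=24
Total completion time = 5 + 14 + 24 = 43

43


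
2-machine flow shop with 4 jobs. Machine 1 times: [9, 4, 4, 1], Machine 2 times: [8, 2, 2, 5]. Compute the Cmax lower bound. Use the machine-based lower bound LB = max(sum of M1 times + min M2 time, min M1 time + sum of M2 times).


LB1 = sum(M1 times) + min(M2 times) = 18 + 2 = 20
LB2 = min(M1 times) + sum(M2 times) = 1 + 17 = 18
Lower bound = max(LB1, LB2) = max(20, 18) = 20

20


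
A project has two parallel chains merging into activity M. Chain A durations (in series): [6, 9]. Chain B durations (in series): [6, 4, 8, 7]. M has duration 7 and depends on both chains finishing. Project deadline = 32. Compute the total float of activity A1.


Forward pass: ES(A1) = sum of predecessors on chain A = 0
EF = ES + duration = 0 + 6 = 6
Backward pass: LF(M) = deadline = 32; LS(M) = 32 - 7 = 25
LF(A1) = LS(M) - sum(successors on chain A) = 25 - 9 = 16
LS = LF - duration = 16 - 6 = 10
Total float = LS - ES = 10 - 0 = 10

10


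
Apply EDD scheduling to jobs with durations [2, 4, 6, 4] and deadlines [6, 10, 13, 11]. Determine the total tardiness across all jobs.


Sort by due date (EDD order): [(2, 6), (4, 10), (4, 11), (6, 13)]
Compute completion times and tardiness:
  Job 1: p=2, d=6, C=2, tardiness=max(0,2-6)=0
  Job 2: p=4, d=10, C=6, tardiness=max(0,6-10)=0
  Job 3: p=4, d=11, C=10, tardiness=max(0,10-11)=0
  Job 4: p=6, d=13, C=16, tardiness=max(0,16-13)=3
Total tardiness = 3

3


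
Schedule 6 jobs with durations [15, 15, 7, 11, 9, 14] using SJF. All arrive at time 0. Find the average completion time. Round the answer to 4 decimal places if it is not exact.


SJF order (ascending): [7, 9, 11, 14, 15, 15]
Completion times:
  Job 1: burst=7, C=7
  Job 2: burst=9, C=16
  Job 3: burst=11, C=27
  Job 4: burst=14, C=41
  Job 5: burst=15, C=56
  Job 6: burst=15, C=71
Average completion = 218/6 = 36.3333

36.3333


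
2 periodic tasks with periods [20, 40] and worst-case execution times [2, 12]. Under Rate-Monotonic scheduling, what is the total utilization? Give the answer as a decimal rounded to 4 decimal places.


Compute individual utilizations (exact fractions):
  Task 1: C/T = 2/20 = 1/10 (approx. 0.1)
  Task 2: C/T = 12/40 = 3/10 (approx. 0.3)
Total utilization U = 1/10 + 3/10 = 2/5
Rounded to 4 decimal places: U = 0.4000
RM (Liu & Layland) bound for 2 tasks = 0.828427; compare with U = 2/5 (approx. 0.400000)
U <= bound, so schedulable by RM sufficient condition.

0.4000


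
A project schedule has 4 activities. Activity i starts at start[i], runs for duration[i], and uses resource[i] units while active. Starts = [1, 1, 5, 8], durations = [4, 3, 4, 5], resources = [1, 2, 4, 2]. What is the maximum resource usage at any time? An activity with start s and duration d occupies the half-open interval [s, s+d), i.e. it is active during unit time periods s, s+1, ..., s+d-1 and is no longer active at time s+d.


Each activity i is active on [start_i, start_i + duration_i).
Compute total resource usage per time slot:
  t=0: active resources = [], total = 0
  t=1: active resources = [1, 2], total = 3
  t=2: active resources = [1, 2], total = 3
  t=3: active resources = [1, 2], total = 3
  t=4: active resources = [1], total = 1
  t=5: active resources = [4], total = 4
  t=6: active resources = [4], total = 4
  t=7: active resources = [4], total = 4
  t=8: active resources = [4, 2], total = 6
  t=9: active resources = [2], total = 2
  t=10: active resources = [2], total = 2
  t=11: active resources = [2], total = 2
  t=12: active resources = [2], total = 2
Peak resource demand = 6

6


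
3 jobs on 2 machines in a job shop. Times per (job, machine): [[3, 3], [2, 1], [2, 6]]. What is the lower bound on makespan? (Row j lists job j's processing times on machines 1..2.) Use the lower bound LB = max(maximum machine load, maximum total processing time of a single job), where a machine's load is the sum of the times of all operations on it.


Machine loads:
  Machine 1: 3 + 2 + 2 = 7
  Machine 2: 3 + 1 + 6 = 10
Max machine load = 10
Job totals:
  Job 1: 6
  Job 2: 3
  Job 3: 8
Max job total = 8
Lower bound = max(10, 8) = 10

10


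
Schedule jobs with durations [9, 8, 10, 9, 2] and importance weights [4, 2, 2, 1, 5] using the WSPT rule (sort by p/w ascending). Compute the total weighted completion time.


Compute p/w ratios and sort ascending (WSPT): [(2, 5), (9, 4), (8, 2), (10, 2), (9, 1)]
Compute weighted completion times:
  Job (p=2,w=5): C=2, w*C=5*2=10
  Job (p=9,w=4): C=11, w*C=4*11=44
  Job (p=8,w=2): C=19, w*C=2*19=38
  Job (p=10,w=2): C=29, w*C=2*29=58
  Job (p=9,w=1): C=38, w*C=1*38=38
Total weighted completion time = 188

188


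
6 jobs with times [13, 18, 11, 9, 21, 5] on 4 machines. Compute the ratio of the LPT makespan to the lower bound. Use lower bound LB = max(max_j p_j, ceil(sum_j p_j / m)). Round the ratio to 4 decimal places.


LPT order: [21, 18, 13, 11, 9, 5]
Machine loads after assignment: [21, 18, 18, 20]
LPT makespan = 21
Lower bound = max(max_job, ceil(total/4)) = max(21, 20) = 21
Ratio = 21 / 21 = 1.0

1.0


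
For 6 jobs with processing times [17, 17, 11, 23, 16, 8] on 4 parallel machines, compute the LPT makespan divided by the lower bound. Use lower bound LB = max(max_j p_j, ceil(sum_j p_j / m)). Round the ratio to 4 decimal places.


LPT order: [23, 17, 17, 16, 11, 8]
Machine loads after assignment: [23, 25, 17, 27]
LPT makespan = 27
Lower bound = max(max_job, ceil(total/4)) = max(23, 23) = 23
Ratio = 27 / 23 = 1.1739

1.1739


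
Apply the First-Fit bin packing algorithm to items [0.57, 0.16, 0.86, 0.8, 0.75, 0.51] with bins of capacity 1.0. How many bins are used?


Place items sequentially using First-Fit:
  Item 0.57 -> new Bin 1
  Item 0.16 -> Bin 1 (now 0.73)
  Item 0.86 -> new Bin 2
  Item 0.8 -> new Bin 3
  Item 0.75 -> new Bin 4
  Item 0.51 -> new Bin 5
Total bins used = 5

5


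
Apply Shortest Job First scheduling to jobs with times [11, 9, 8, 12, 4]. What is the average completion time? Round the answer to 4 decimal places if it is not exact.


SJF order (ascending): [4, 8, 9, 11, 12]
Completion times:
  Job 1: burst=4, C=4
  Job 2: burst=8, C=12
  Job 3: burst=9, C=21
  Job 4: burst=11, C=32
  Job 5: burst=12, C=44
Average completion = 113/5 = 22.6

22.6


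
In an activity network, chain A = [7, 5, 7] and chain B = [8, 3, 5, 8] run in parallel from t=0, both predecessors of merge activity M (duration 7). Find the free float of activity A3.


ES(A3) = sum of predecessors on chain A = 12
EF(A3) = ES + duration = 12 + 7 = 19
Successor of A3 is M. ES(M) = max(sum(A), sum(B)) = max(19, 24) = 24
Free float = ES(successor) - EF(current) = 24 - 19 = 5

5


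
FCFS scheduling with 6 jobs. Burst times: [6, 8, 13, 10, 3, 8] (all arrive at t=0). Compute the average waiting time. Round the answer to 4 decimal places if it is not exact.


FCFS order (as given): [6, 8, 13, 10, 3, 8]
Waiting times:
  Job 1: wait = 0
  Job 2: wait = 6
  Job 3: wait = 14
  Job 4: wait = 27
  Job 5: wait = 37
  Job 6: wait = 40
Sum of waiting times = 124
Average waiting time = 124/6 = 20.6667

20.6667


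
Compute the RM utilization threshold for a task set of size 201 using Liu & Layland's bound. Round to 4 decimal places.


Compute 2^(1/201) = 1.0034544463
Subtract 1: 1.0034544463 - 1 = 0.0034544463
Multiply by n: 201 * 0.0034544463 = 0.6943437063
Round to 4 dp: 0.6943

0.6943


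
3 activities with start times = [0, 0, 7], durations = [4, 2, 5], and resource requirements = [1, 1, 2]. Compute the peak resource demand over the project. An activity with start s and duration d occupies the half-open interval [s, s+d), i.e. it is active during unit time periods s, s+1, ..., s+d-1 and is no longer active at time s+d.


Each activity i is active on [start_i, start_i + duration_i).
Compute total resource usage per time slot:
  t=0: active resources = [1, 1], total = 2
  t=1: active resources = [1, 1], total = 2
  t=2: active resources = [1], total = 1
  t=3: active resources = [1], total = 1
  t=4: active resources = [], total = 0
  t=5: active resources = [], total = 0
  t=6: active resources = [], total = 0
  t=7: active resources = [2], total = 2
  t=8: active resources = [2], total = 2
  t=9: active resources = [2], total = 2
  t=10: active resources = [2], total = 2
  t=11: active resources = [2], total = 2
Peak resource demand = 2

2


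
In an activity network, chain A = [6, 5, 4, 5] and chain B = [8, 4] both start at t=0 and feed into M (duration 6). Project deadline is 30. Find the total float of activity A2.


Forward pass: ES(A2) = sum of predecessors on chain A = 6
EF = ES + duration = 6 + 5 = 11
Backward pass: LF(M) = deadline = 30; LS(M) = 30 - 6 = 24
LF(A2) = LS(M) - sum(successors on chain A) = 24 - 9 = 15
LS = LF - duration = 15 - 5 = 10
Total float = LS - ES = 10 - 6 = 4

4


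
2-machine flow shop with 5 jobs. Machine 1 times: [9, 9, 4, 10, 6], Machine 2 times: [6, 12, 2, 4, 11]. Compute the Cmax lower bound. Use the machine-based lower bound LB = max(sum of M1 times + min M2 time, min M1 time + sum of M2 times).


LB1 = sum(M1 times) + min(M2 times) = 38 + 2 = 40
LB2 = min(M1 times) + sum(M2 times) = 4 + 35 = 39
Lower bound = max(LB1, LB2) = max(40, 39) = 40

40


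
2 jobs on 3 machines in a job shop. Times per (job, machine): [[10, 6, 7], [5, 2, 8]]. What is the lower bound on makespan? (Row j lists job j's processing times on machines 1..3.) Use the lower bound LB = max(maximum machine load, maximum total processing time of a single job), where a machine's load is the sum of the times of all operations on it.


Machine loads:
  Machine 1: 10 + 5 = 15
  Machine 2: 6 + 2 = 8
  Machine 3: 7 + 8 = 15
Max machine load = 15
Job totals:
  Job 1: 23
  Job 2: 15
Max job total = 23
Lower bound = max(15, 23) = 23

23


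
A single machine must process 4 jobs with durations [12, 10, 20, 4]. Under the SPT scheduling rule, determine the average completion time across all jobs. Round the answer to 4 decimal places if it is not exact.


Sort jobs by processing time (SPT order): [4, 10, 12, 20]
Compute completion times sequentially:
  Job 1: processing = 4, completes at 4
  Job 2: processing = 10, completes at 14
  Job 3: processing = 12, completes at 26
  Job 4: processing = 20, completes at 46
Sum of completion times = 90
Average completion time = 90/4 = 22.5

22.5


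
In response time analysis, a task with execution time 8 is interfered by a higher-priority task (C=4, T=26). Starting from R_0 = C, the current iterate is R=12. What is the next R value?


R_next = C + ceil(R_prev / T_hp) * C_hp
ceil(12 / 26) = ceil(0.4615) = 1
Interference = 1 * 4 = 4
R_next = 8 + 4 = 12
R_next = R_prev, so the iteration has converged (response time = 12).

12


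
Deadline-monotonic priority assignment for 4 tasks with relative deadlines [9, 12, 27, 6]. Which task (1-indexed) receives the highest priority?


Sort tasks by relative deadline (ascending):
  Task 4: deadline = 6
  Task 1: deadline = 9
  Task 2: deadline = 12
  Task 3: deadline = 27
Priority order (highest first): [4, 1, 2, 3]
Highest priority task = 4

4


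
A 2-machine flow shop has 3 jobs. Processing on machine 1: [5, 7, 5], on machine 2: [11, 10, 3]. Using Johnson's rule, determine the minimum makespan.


Apply Johnson's rule:
  Group 1 (a <= b): [(1, 5, 11), (2, 7, 10)]
  Group 2 (a > b): [(3, 5, 3)]
Optimal job order: [1, 2, 3]
Schedule:
  Job 1: M1 done at 5, M2 done at 16
  Job 2: M1 done at 12, M2 done at 26
  Job 3: M1 done at 17, M2 done at 29
Makespan = 29

29


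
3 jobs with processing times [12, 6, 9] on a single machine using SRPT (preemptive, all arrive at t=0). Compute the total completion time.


Since all jobs arrive at t=0, SRPT equals SPT ordering.
SPT order: [6, 9, 12]
Completion times:
  Job 1: p=6, C=6
  Job 2: p=9, C=15
  Job 3: p=12, C=27
Total completion time = 6 + 15 + 27 = 48

48


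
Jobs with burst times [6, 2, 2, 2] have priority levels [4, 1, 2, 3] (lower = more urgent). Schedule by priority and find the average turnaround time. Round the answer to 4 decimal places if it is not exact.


Sort by priority (ascending = highest first):
Order: [(1, 2), (2, 2), (3, 2), (4, 6)]
Completion times:
  Priority 1, burst=2, C=2
  Priority 2, burst=2, C=4
  Priority 3, burst=2, C=6
  Priority 4, burst=6, C=12
Average turnaround = 24/4 = 6.0

6.0


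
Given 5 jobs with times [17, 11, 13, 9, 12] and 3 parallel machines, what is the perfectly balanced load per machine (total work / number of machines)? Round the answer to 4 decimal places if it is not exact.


Total processing time = 17 + 11 + 13 + 9 + 12 = 62
Number of machines = 3
Ideal balanced load = 62 / 3 = 20.6667

20.6667


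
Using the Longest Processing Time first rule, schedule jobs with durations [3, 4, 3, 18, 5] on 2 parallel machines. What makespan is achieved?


Sort jobs in decreasing order (LPT): [18, 5, 4, 3, 3]
Assign each job to the least loaded machine:
  Machine 1: jobs [18], load = 18
  Machine 2: jobs [5, 4, 3, 3], load = 15
Makespan = max load = 18

18


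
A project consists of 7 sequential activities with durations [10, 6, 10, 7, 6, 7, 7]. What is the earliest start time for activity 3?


Activity 3 starts after activities 1 through 2 complete.
Predecessor durations: [10, 6]
ES = 10 + 6 = 16

16


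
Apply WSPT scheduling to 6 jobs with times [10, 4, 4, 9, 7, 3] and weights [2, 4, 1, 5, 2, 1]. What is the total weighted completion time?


Compute p/w ratios and sort ascending (WSPT): [(4, 4), (9, 5), (3, 1), (7, 2), (4, 1), (10, 2)]
Compute weighted completion times:
  Job (p=4,w=4): C=4, w*C=4*4=16
  Job (p=9,w=5): C=13, w*C=5*13=65
  Job (p=3,w=1): C=16, w*C=1*16=16
  Job (p=7,w=2): C=23, w*C=2*23=46
  Job (p=4,w=1): C=27, w*C=1*27=27
  Job (p=10,w=2): C=37, w*C=2*37=74
Total weighted completion time = 244

244


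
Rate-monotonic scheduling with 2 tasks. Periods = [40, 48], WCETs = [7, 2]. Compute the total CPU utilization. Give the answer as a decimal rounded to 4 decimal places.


Compute individual utilizations (exact fractions):
  Task 1: C/T = 7/40 (approx. 0.175)
  Task 2: C/T = 2/48 = 1/24 (approx. 0.0417)
Total utilization U = 7/40 + 1/24 = 13/60
Rounded to 4 decimal places: U = 0.2167
RM (Liu & Layland) bound for 2 tasks = 0.828427; compare with U = 13/60 (approx. 0.216667)
U <= bound, so schedulable by RM sufficient condition.

0.2167


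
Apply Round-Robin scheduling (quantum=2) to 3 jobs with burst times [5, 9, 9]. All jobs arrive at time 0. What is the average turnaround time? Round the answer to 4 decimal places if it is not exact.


Time quantum = 2
Execution trace:
  J1 runs 2 units, time = 2
  J2 runs 2 units, time = 4
  J3 runs 2 units, time = 6
  J1 runs 2 units, time = 8
  J2 runs 2 units, time = 10
  J3 runs 2 units, time = 12
  J1 runs 1 units, time = 13
  J2 runs 2 units, time = 15
  J3 runs 2 units, time = 17
  J2 runs 2 units, time = 19
  J3 runs 2 units, time = 21
  J2 runs 1 units, time = 22
  J3 runs 1 units, time = 23
Finish times: [13, 22, 23]
Average turnaround = 58/3 = 19.3333

19.3333


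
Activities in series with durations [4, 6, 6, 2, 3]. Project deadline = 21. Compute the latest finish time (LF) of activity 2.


LF(activity 2) = deadline - sum of successor durations
Successors: activities 3 through 5 with durations [6, 2, 3]
Sum of successor durations = 11
LF = 21 - 11 = 10

10


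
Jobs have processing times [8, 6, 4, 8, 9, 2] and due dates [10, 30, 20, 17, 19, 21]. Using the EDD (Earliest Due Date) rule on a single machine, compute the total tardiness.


Sort by due date (EDD order): [(8, 10), (8, 17), (9, 19), (4, 20), (2, 21), (6, 30)]
Compute completion times and tardiness:
  Job 1: p=8, d=10, C=8, tardiness=max(0,8-10)=0
  Job 2: p=8, d=17, C=16, tardiness=max(0,16-17)=0
  Job 3: p=9, d=19, C=25, tardiness=max(0,25-19)=6
  Job 4: p=4, d=20, C=29, tardiness=max(0,29-20)=9
  Job 5: p=2, d=21, C=31, tardiness=max(0,31-21)=10
  Job 6: p=6, d=30, C=37, tardiness=max(0,37-30)=7
Total tardiness = 32

32


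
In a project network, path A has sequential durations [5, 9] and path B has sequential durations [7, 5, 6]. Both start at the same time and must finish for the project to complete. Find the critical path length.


Path A total = 5 + 9 = 14
Path B total = 7 + 5 + 6 = 18
Critical path = longest path = max(14, 18) = 18

18


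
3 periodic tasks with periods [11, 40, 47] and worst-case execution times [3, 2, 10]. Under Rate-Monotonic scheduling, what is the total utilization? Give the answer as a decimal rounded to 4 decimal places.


Compute individual utilizations (exact fractions):
  Task 1: C/T = 3/11 (approx. 0.2727)
  Task 2: C/T = 2/40 = 1/20 (approx. 0.05)
  Task 3: C/T = 10/47 (approx. 0.2128)
Total utilization U = 3/11 + 1/20 + 10/47 = 5537/10340
Rounded to 4 decimal places: U = 0.5355
RM (Liu & Layland) bound for 3 tasks = 0.779763; compare with U = 5537/10340 (approx. 0.535493)
U <= bound, so schedulable by RM sufficient condition.

0.5355


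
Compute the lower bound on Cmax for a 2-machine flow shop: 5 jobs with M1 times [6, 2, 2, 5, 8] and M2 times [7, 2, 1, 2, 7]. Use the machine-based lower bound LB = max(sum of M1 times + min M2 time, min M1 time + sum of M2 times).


LB1 = sum(M1 times) + min(M2 times) = 23 + 1 = 24
LB2 = min(M1 times) + sum(M2 times) = 2 + 19 = 21
Lower bound = max(LB1, LB2) = max(24, 21) = 24

24


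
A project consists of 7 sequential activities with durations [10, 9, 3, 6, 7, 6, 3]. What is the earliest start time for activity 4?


Activity 4 starts after activities 1 through 3 complete.
Predecessor durations: [10, 9, 3]
ES = 10 + 9 + 3 = 22

22


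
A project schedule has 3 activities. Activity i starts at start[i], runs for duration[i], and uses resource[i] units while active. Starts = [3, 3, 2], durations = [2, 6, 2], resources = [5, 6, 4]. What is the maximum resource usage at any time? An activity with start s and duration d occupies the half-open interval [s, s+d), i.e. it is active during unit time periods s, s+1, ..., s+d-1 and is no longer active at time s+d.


Each activity i is active on [start_i, start_i + duration_i).
Compute total resource usage per time slot:
  t=0: active resources = [], total = 0
  t=1: active resources = [], total = 0
  t=2: active resources = [4], total = 4
  t=3: active resources = [5, 6, 4], total = 15
  t=4: active resources = [5, 6], total = 11
  t=5: active resources = [6], total = 6
  t=6: active resources = [6], total = 6
  t=7: active resources = [6], total = 6
  t=8: active resources = [6], total = 6
Peak resource demand = 15

15


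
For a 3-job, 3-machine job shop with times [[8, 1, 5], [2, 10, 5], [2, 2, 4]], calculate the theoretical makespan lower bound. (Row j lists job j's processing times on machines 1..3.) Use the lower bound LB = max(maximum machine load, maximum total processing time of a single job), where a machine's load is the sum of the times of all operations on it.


Machine loads:
  Machine 1: 8 + 2 + 2 = 12
  Machine 2: 1 + 10 + 2 = 13
  Machine 3: 5 + 5 + 4 = 14
Max machine load = 14
Job totals:
  Job 1: 14
  Job 2: 17
  Job 3: 8
Max job total = 17
Lower bound = max(14, 17) = 17

17


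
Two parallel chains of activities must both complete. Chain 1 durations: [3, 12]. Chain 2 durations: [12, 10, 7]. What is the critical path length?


Path A total = 3 + 12 = 15
Path B total = 12 + 10 + 7 = 29
Critical path = longest path = max(15, 29) = 29

29


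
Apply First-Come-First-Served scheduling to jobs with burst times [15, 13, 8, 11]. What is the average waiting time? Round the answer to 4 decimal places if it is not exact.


FCFS order (as given): [15, 13, 8, 11]
Waiting times:
  Job 1: wait = 0
  Job 2: wait = 15
  Job 3: wait = 28
  Job 4: wait = 36
Sum of waiting times = 79
Average waiting time = 79/4 = 19.75

19.75


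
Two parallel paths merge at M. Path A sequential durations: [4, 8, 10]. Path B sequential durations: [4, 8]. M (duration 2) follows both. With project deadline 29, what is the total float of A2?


Forward pass: ES(A2) = sum of predecessors on chain A = 4
EF = ES + duration = 4 + 8 = 12
Backward pass: LF(M) = deadline = 29; LS(M) = 29 - 2 = 27
LF(A2) = LS(M) - sum(successors on chain A) = 27 - 10 = 17
LS = LF - duration = 17 - 8 = 9
Total float = LS - ES = 9 - 4 = 5

5


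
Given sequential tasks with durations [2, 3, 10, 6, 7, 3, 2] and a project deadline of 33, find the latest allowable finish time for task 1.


LF(activity 1) = deadline - sum of successor durations
Successors: activities 2 through 7 with durations [3, 10, 6, 7, 3, 2]
Sum of successor durations = 31
LF = 33 - 31 = 2

2


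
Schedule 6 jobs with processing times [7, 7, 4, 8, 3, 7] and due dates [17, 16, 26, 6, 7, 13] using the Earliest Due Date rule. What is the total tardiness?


Sort by due date (EDD order): [(8, 6), (3, 7), (7, 13), (7, 16), (7, 17), (4, 26)]
Compute completion times and tardiness:
  Job 1: p=8, d=6, C=8, tardiness=max(0,8-6)=2
  Job 2: p=3, d=7, C=11, tardiness=max(0,11-7)=4
  Job 3: p=7, d=13, C=18, tardiness=max(0,18-13)=5
  Job 4: p=7, d=16, C=25, tardiness=max(0,25-16)=9
  Job 5: p=7, d=17, C=32, tardiness=max(0,32-17)=15
  Job 6: p=4, d=26, C=36, tardiness=max(0,36-26)=10
Total tardiness = 45

45


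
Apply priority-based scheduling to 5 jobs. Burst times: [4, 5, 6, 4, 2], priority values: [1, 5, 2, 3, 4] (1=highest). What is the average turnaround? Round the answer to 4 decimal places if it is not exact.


Sort by priority (ascending = highest first):
Order: [(1, 4), (2, 6), (3, 4), (4, 2), (5, 5)]
Completion times:
  Priority 1, burst=4, C=4
  Priority 2, burst=6, C=10
  Priority 3, burst=4, C=14
  Priority 4, burst=2, C=16
  Priority 5, burst=5, C=21
Average turnaround = 65/5 = 13.0

13.0


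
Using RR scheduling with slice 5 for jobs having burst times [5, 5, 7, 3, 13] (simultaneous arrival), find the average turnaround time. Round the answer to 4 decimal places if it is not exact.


Time quantum = 5
Execution trace:
  J1 runs 5 units, time = 5
  J2 runs 5 units, time = 10
  J3 runs 5 units, time = 15
  J4 runs 3 units, time = 18
  J5 runs 5 units, time = 23
  J3 runs 2 units, time = 25
  J5 runs 5 units, time = 30
  J5 runs 3 units, time = 33
Finish times: [5, 10, 25, 18, 33]
Average turnaround = 91/5 = 18.2

18.2


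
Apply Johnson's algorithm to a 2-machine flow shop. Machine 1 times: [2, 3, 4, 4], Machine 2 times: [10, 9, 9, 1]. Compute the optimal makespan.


Apply Johnson's rule:
  Group 1 (a <= b): [(1, 2, 10), (2, 3, 9), (3, 4, 9)]
  Group 2 (a > b): [(4, 4, 1)]
Optimal job order: [1, 2, 3, 4]
Schedule:
  Job 1: M1 done at 2, M2 done at 12
  Job 2: M1 done at 5, M2 done at 21
  Job 3: M1 done at 9, M2 done at 30
  Job 4: M1 done at 13, M2 done at 31
Makespan = 31

31


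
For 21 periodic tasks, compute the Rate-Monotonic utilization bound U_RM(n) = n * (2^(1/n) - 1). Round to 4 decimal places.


Compute 2^(1/21) = 1.0335577830
Subtract 1: 1.0335577830 - 1 = 0.0335577830
Multiply by n: 21 * 0.0335577830 = 0.7047134430
Round to 4 dp: 0.7047

0.7047


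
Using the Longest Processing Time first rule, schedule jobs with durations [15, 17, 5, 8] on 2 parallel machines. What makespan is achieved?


Sort jobs in decreasing order (LPT): [17, 15, 8, 5]
Assign each job to the least loaded machine:
  Machine 1: jobs [17, 5], load = 22
  Machine 2: jobs [15, 8], load = 23
Makespan = max load = 23

23


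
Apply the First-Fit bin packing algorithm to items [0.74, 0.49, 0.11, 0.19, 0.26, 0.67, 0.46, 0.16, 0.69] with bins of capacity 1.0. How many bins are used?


Place items sequentially using First-Fit:
  Item 0.74 -> new Bin 1
  Item 0.49 -> new Bin 2
  Item 0.11 -> Bin 1 (now 0.85)
  Item 0.19 -> Bin 2 (now 0.68)
  Item 0.26 -> Bin 2 (now 0.94)
  Item 0.67 -> new Bin 3
  Item 0.46 -> new Bin 4
  Item 0.16 -> Bin 3 (now 0.83)
  Item 0.69 -> new Bin 5
Total bins used = 5

5


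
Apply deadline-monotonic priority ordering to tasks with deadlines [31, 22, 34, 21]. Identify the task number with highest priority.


Sort tasks by relative deadline (ascending):
  Task 4: deadline = 21
  Task 2: deadline = 22
  Task 1: deadline = 31
  Task 3: deadline = 34
Priority order (highest first): [4, 2, 1, 3]
Highest priority task = 4

4


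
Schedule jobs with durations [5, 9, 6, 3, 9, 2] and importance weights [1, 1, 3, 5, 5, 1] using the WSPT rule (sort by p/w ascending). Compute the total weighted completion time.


Compute p/w ratios and sort ascending (WSPT): [(3, 5), (9, 5), (6, 3), (2, 1), (5, 1), (9, 1)]
Compute weighted completion times:
  Job (p=3,w=5): C=3, w*C=5*3=15
  Job (p=9,w=5): C=12, w*C=5*12=60
  Job (p=6,w=3): C=18, w*C=3*18=54
  Job (p=2,w=1): C=20, w*C=1*20=20
  Job (p=5,w=1): C=25, w*C=1*25=25
  Job (p=9,w=1): C=34, w*C=1*34=34
Total weighted completion time = 208

208
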